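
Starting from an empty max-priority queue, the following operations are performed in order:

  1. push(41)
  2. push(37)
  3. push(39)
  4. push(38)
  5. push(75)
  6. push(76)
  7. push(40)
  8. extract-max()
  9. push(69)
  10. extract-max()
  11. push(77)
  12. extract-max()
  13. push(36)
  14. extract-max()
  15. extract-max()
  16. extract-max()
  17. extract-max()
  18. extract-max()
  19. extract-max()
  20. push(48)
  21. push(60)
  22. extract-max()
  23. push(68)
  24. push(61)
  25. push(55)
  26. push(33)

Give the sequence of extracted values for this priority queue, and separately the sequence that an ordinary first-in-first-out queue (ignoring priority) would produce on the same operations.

insert 41 → {41}
insert 37 → {41, 37}
insert 39 → {41, 39, 37}
insert 38 → {41, 39, 38, 37}
insert 75 → {75, 41, 39, 38, 37}
insert 76 → {76, 75, 41, 39, 38, 37}
insert 40 → {76, 75, 41, 40, 39, 38, 37}
extract-max → 76; now {75, 41, 40, 39, 38, 37}
insert 69 → {75, 69, 41, 40, 39, 38, 37}
extract-max → 75; now {69, 41, 40, 39, 38, 37}
insert 77 → {77, 69, 41, 40, 39, 38, 37}
extract-max → 77; now {69, 41, 40, 39, 38, 37}
insert 36 → {69, 41, 40, 39, 38, 37, 36}
extract-max → 69; now {41, 40, 39, 38, 37, 36}
extract-max → 41; now {40, 39, 38, 37, 36}
extract-max → 40; now {39, 38, 37, 36}
extract-max → 39; now {38, 37, 36}
extract-max → 38; now {37, 36}
extract-max → 37; now {36}
insert 48 → {48, 36}
insert 60 → {60, 48, 36}
extract-max → 60; now {48, 36}
insert 68 → {68, 48, 36}
insert 61 → {68, 61, 48, 36}
insert 55 → {68, 61, 55, 48, 36}
insert 33 → {68, 61, 55, 48, 36, 33}

priority queue: 76 → 75 → 77 → 69 → 41 → 40 → 39 → 38 → 37 → 60; FIFO queue: [41, 37, 39, 38, 75, 76, 40, 69, 77, 36]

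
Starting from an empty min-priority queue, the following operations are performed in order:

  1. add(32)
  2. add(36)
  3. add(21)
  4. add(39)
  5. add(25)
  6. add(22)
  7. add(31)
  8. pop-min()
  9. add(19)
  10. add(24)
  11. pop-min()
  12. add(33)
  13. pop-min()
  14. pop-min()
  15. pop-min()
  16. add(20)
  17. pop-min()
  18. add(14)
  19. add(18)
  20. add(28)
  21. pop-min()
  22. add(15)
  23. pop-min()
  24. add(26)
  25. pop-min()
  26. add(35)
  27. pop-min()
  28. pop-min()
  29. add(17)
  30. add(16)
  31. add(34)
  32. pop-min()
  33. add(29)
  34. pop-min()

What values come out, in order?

21, 19, 22, 24, 25, 20, 14, 15, 18, 26, 28, 16, 17

insert 32 → {32}
insert 36 → {32, 36}
insert 21 → {21, 32, 36}
insert 39 → {21, 32, 36, 39}
insert 25 → {21, 25, 32, 36, 39}
insert 22 → {21, 22, 25, 32, 36, 39}
insert 31 → {21, 22, 25, 31, 32, 36, 39}
pop-min → 21; now {22, 25, 31, 32, 36, 39}
insert 19 → {19, 22, 25, 31, 32, 36, 39}
insert 24 → {19, 22, 24, 25, 31, 32, 36, 39}
pop-min → 19; now {22, 24, 25, 31, 32, 36, 39}
insert 33 → {22, 24, 25, 31, 32, 33, 36, 39}
pop-min → 22; now {24, 25, 31, 32, 33, 36, 39}
pop-min → 24; now {25, 31, 32, 33, 36, 39}
pop-min → 25; now {31, 32, 33, 36, 39}
insert 20 → {20, 31, 32, 33, 36, 39}
pop-min → 20; now {31, 32, 33, 36, 39}
insert 14 → {14, 31, 32, 33, 36, 39}
insert 18 → {14, 18, 31, 32, 33, 36, 39}
insert 28 → {14, 18, 28, 31, 32, 33, 36, 39}
pop-min → 14; now {18, 28, 31, 32, 33, 36, 39}
insert 15 → {15, 18, 28, 31, 32, 33, 36, 39}
pop-min → 15; now {18, 28, 31, 32, 33, 36, 39}
insert 26 → {18, 26, 28, 31, 32, 33, 36, 39}
pop-min → 18; now {26, 28, 31, 32, 33, 36, 39}
insert 35 → {26, 28, 31, 32, 33, 35, 36, 39}
pop-min → 26; now {28, 31, 32, 33, 35, 36, 39}
pop-min → 28; now {31, 32, 33, 35, 36, 39}
insert 17 → {17, 31, 32, 33, 35, 36, 39}
insert 16 → {16, 17, 31, 32, 33, 35, 36, 39}
insert 34 → {16, 17, 31, 32, 33, 34, 35, 36, 39}
pop-min → 16; now {17, 31, 32, 33, 34, 35, 36, 39}
insert 29 → {17, 29, 31, 32, 33, 34, 35, 36, 39}
pop-min → 17; now {29, 31, 32, 33, 34, 35, 36, 39}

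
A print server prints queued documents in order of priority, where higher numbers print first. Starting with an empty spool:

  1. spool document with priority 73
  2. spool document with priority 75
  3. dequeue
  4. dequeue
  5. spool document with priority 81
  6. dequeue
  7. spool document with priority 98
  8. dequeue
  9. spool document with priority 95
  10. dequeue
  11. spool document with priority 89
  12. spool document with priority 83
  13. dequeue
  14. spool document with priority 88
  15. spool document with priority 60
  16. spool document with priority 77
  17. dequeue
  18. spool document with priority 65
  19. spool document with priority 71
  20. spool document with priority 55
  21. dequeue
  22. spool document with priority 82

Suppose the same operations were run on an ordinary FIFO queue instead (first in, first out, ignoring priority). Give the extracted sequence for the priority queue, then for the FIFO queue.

insert 73 → {73}
insert 75 → {75, 73}
dequeue → 75; now {73}
dequeue → 73; now {}
insert 81 → {81}
dequeue → 81; now {}
insert 98 → {98}
dequeue → 98; now {}
insert 95 → {95}
dequeue → 95; now {}
insert 89 → {89}
insert 83 → {89, 83}
dequeue → 89; now {83}
insert 88 → {88, 83}
insert 60 → {88, 83, 60}
insert 77 → {88, 83, 77, 60}
dequeue → 88; now {83, 77, 60}
insert 65 → {83, 77, 65, 60}
insert 71 → {83, 77, 71, 65, 60}
insert 55 → {83, 77, 71, 65, 60, 55}
dequeue → 83; now {77, 71, 65, 60, 55}
insert 82 → {82, 77, 71, 65, 60, 55}

priority queue: 75 → 73 → 81 → 98 → 95 → 89 → 88 → 83; FIFO queue: 73 → 75 → 81 → 98 → 95 → 89 → 83 → 88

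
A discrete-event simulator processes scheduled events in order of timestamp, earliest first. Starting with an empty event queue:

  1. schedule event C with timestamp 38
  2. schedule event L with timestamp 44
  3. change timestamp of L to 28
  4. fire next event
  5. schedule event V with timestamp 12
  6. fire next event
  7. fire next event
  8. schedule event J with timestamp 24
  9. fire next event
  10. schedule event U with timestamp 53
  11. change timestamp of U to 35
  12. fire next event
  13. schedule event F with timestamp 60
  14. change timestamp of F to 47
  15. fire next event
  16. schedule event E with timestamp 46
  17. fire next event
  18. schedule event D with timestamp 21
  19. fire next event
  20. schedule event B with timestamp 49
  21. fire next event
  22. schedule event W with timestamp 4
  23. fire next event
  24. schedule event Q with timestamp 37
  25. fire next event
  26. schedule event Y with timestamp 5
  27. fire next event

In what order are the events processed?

add C (timestamp 38) → {C:38}
add L (timestamp 44) → {C:38, L:44}
update L to timestamp 28 → {L:28, C:38}
fire next event → L; now {C:38}
add V (timestamp 12) → {V:12, C:38}
fire next event → V; now {C:38}
fire next event → C; now {}
add J (timestamp 24) → {J:24}
fire next event → J; now {}
add U (timestamp 53) → {U:53}
update U to timestamp 35 → {U:35}
fire next event → U; now {}
add F (timestamp 60) → {F:60}
update F to timestamp 47 → {F:47}
fire next event → F; now {}
add E (timestamp 46) → {E:46}
fire next event → E; now {}
add D (timestamp 21) → {D:21}
fire next event → D; now {}
add B (timestamp 49) → {B:49}
fire next event → B; now {}
add W (timestamp 4) → {W:4}
fire next event → W; now {}
add Q (timestamp 37) → {Q:37}
fire next event → Q; now {}
add Y (timestamp 5) → {Y:5}
fire next event → Y; now {}

L, V, C, J, U, F, E, D, B, W, Q, Y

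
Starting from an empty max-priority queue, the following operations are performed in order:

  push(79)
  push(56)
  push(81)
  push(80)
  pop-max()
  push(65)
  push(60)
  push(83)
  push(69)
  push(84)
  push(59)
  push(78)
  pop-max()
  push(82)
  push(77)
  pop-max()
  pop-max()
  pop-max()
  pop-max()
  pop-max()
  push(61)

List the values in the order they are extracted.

insert 79 → {79}
insert 56 → {79, 56}
insert 81 → {81, 79, 56}
insert 80 → {81, 80, 79, 56}
pop-max → 81; now {80, 79, 56}
insert 65 → {80, 79, 65, 56}
insert 60 → {80, 79, 65, 60, 56}
insert 83 → {83, 80, 79, 65, 60, 56}
insert 69 → {83, 80, 79, 69, 65, 60, 56}
insert 84 → {84, 83, 80, 79, 69, 65, 60, 56}
insert 59 → {84, 83, 80, 79, 69, 65, 60, 59, 56}
insert 78 → {84, 83, 80, 79, 78, 69, 65, 60, 59, 56}
pop-max → 84; now {83, 80, 79, 78, 69, 65, 60, 59, 56}
insert 82 → {83, 82, 80, 79, 78, 69, 65, 60, 59, 56}
insert 77 → {83, 82, 80, 79, 78, 77, 69, 65, 60, 59, 56}
pop-max → 83; now {82, 80, 79, 78, 77, 69, 65, 60, 59, 56}
pop-max → 82; now {80, 79, 78, 77, 69, 65, 60, 59, 56}
pop-max → 80; now {79, 78, 77, 69, 65, 60, 59, 56}
pop-max → 79; now {78, 77, 69, 65, 60, 59, 56}
pop-max → 78; now {77, 69, 65, 60, 59, 56}
insert 61 → {77, 69, 65, 61, 60, 59, 56}

81, 84, 83, 82, 80, 79, 78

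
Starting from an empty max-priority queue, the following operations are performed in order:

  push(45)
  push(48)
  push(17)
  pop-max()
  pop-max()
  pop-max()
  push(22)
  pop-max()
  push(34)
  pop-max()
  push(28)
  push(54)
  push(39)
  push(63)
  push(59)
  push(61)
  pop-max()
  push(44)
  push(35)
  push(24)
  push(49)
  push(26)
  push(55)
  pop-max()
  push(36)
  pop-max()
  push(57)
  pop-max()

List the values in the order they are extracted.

48 → 45 → 17 → 22 → 34 → 63 → 61 → 59 → 57

insert 45 → {45}
insert 48 → {48, 45}
insert 17 → {48, 45, 17}
pop-max → 48; now {45, 17}
pop-max → 45; now {17}
pop-max → 17; now {}
insert 22 → {22}
pop-max → 22; now {}
insert 34 → {34}
pop-max → 34; now {}
insert 28 → {28}
insert 54 → {54, 28}
insert 39 → {54, 39, 28}
insert 63 → {63, 54, 39, 28}
insert 59 → {63, 59, 54, 39, 28}
insert 61 → {63, 61, 59, 54, 39, 28}
pop-max → 63; now {61, 59, 54, 39, 28}
insert 44 → {61, 59, 54, 44, 39, 28}
insert 35 → {61, 59, 54, 44, 39, 35, 28}
insert 24 → {61, 59, 54, 44, 39, 35, 28, 24}
insert 49 → {61, 59, 54, 49, 44, 39, 35, 28, 24}
insert 26 → {61, 59, 54, 49, 44, 39, 35, 28, 26, 24}
insert 55 → {61, 59, 55, 54, 49, 44, 39, 35, 28, 26, 24}
pop-max → 61; now {59, 55, 54, 49, 44, 39, 35, 28, 26, 24}
insert 36 → {59, 55, 54, 49, 44, 39, 36, 35, 28, 26, 24}
pop-max → 59; now {55, 54, 49, 44, 39, 36, 35, 28, 26, 24}
insert 57 → {57, 55, 54, 49, 44, 39, 36, 35, 28, 26, 24}
pop-max → 57; now {55, 54, 49, 44, 39, 36, 35, 28, 26, 24}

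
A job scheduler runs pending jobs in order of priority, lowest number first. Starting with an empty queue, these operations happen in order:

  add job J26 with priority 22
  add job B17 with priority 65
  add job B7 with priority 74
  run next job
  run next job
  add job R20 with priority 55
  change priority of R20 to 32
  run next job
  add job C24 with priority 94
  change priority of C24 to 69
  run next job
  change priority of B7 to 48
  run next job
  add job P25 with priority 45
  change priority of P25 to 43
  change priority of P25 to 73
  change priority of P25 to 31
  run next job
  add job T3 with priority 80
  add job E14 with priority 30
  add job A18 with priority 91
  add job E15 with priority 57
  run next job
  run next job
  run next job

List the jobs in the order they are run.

J26 → B17 → R20 → C24 → B7 → P25 → E14 → E15 → T3

add J26 (priority 22) → {J26:22}
add B17 (priority 65) → {J26:22, B17:65}
add B7 (priority 74) → {J26:22, B17:65, B7:74}
run next job → J26; now {B17:65, B7:74}
run next job → B17; now {B7:74}
add R20 (priority 55) → {R20:55, B7:74}
update R20 to priority 32 → {R20:32, B7:74}
run next job → R20; now {B7:74}
add C24 (priority 94) → {B7:74, C24:94}
update C24 to priority 69 → {C24:69, B7:74}
run next job → C24; now {B7:74}
update B7 to priority 48 → {B7:48}
run next job → B7; now {}
add P25 (priority 45) → {P25:45}
update P25 to priority 43 → {P25:43}
update P25 to priority 73 → {P25:73}
update P25 to priority 31 → {P25:31}
run next job → P25; now {}
add T3 (priority 80) → {T3:80}
add E14 (priority 30) → {E14:30, T3:80}
add A18 (priority 91) → {E14:30, T3:80, A18:91}
add E15 (priority 57) → {E14:30, E15:57, T3:80, A18:91}
run next job → E14; now {E15:57, T3:80, A18:91}
run next job → E15; now {T3:80, A18:91}
run next job → T3; now {A18:91}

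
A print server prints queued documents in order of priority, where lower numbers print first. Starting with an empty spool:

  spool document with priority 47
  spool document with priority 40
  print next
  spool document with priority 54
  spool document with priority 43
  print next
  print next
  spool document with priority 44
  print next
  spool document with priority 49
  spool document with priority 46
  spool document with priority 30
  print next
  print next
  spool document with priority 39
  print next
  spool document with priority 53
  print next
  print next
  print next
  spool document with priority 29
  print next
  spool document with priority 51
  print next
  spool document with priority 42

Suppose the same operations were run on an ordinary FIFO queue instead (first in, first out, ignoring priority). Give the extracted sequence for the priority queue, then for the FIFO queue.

priority queue: 40, 43, 47, 44, 30, 46, 39, 49, 53, 54, 29, 51; FIFO queue: 47, 40, 54, 43, 44, 49, 46, 30, 39, 53, 29, 51

insert 47 → {47}
insert 40 → {40, 47}
print next → 40; now {47}
insert 54 → {47, 54}
insert 43 → {43, 47, 54}
print next → 43; now {47, 54}
print next → 47; now {54}
insert 44 → {44, 54}
print next → 44; now {54}
insert 49 → {49, 54}
insert 46 → {46, 49, 54}
insert 30 → {30, 46, 49, 54}
print next → 30; now {46, 49, 54}
print next → 46; now {49, 54}
insert 39 → {39, 49, 54}
print next → 39; now {49, 54}
insert 53 → {49, 53, 54}
print next → 49; now {53, 54}
print next → 53; now {54}
print next → 54; now {}
insert 29 → {29}
print next → 29; now {}
insert 51 → {51}
print next → 51; now {}
insert 42 → {42}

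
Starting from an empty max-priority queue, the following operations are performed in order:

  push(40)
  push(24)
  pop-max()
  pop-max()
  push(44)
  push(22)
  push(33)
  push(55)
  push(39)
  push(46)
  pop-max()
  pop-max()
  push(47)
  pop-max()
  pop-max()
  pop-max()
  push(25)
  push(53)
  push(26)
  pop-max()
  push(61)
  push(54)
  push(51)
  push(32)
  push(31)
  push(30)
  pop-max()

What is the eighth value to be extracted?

insert 40 → {40}
insert 24 → {40, 24}
pop-max → 40; now {24}
pop-max → 24; now {}
insert 44 → {44}
insert 22 → {44, 22}
insert 33 → {44, 33, 22}
insert 55 → {55, 44, 33, 22}
insert 39 → {55, 44, 39, 33, 22}
insert 46 → {55, 46, 44, 39, 33, 22}
pop-max → 55; now {46, 44, 39, 33, 22}
pop-max → 46; now {44, 39, 33, 22}
insert 47 → {47, 44, 39, 33, 22}
pop-max → 47; now {44, 39, 33, 22}
pop-max → 44; now {39, 33, 22}
pop-max → 39; now {33, 22}
insert 25 → {33, 25, 22}
insert 53 → {53, 33, 25, 22}
insert 26 → {53, 33, 26, 25, 22}
pop-max → 53; now {33, 26, 25, 22}
insert 61 → {61, 33, 26, 25, 22}
insert 54 → {61, 54, 33, 26, 25, 22}
insert 51 → {61, 54, 51, 33, 26, 25, 22}
insert 32 → {61, 54, 51, 33, 32, 26, 25, 22}
insert 31 → {61, 54, 51, 33, 32, 31, 26, 25, 22}
insert 30 → {61, 54, 51, 33, 32, 31, 30, 26, 25, 22}
pop-max → 61; now {54, 51, 33, 32, 31, 30, 26, 25, 22}

53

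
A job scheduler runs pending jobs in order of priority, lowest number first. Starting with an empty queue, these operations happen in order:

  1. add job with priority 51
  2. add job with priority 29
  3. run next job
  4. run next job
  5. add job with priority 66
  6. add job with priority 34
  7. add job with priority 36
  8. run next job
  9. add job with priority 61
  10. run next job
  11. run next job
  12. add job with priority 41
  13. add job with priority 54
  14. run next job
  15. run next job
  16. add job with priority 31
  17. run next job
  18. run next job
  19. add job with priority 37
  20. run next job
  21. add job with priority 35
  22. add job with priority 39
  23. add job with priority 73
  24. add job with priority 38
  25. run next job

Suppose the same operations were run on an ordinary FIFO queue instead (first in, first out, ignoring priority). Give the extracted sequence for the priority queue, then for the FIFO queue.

insert 51 → {51}
insert 29 → {29, 51}
run next job → 29; now {51}
run next job → 51; now {}
insert 66 → {66}
insert 34 → {34, 66}
insert 36 → {34, 36, 66}
run next job → 34; now {36, 66}
insert 61 → {36, 61, 66}
run next job → 36; now {61, 66}
run next job → 61; now {66}
insert 41 → {41, 66}
insert 54 → {41, 54, 66}
run next job → 41; now {54, 66}
run next job → 54; now {66}
insert 31 → {31, 66}
run next job → 31; now {66}
run next job → 66; now {}
insert 37 → {37}
run next job → 37; now {}
insert 35 → {35}
insert 39 → {35, 39}
insert 73 → {35, 39, 73}
insert 38 → {35, 38, 39, 73}
run next job → 35; now {38, 39, 73}

priority queue: [29, 51, 34, 36, 61, 41, 54, 31, 66, 37, 35]; FIFO queue: 51, 29, 66, 34, 36, 61, 41, 54, 31, 37, 35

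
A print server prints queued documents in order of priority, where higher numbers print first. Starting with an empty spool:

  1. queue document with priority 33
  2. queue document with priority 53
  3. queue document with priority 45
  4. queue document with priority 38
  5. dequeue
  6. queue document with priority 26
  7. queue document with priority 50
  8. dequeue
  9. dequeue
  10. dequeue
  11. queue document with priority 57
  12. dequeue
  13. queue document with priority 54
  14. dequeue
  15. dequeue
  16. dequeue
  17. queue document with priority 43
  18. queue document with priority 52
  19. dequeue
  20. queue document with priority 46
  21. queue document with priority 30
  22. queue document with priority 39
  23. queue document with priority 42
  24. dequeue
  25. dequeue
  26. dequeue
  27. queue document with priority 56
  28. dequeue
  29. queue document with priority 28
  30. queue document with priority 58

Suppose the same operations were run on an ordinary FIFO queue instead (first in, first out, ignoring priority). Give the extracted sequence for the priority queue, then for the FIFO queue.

insert 33 → {33}
insert 53 → {53, 33}
insert 45 → {53, 45, 33}
insert 38 → {53, 45, 38, 33}
dequeue → 53; now {45, 38, 33}
insert 26 → {45, 38, 33, 26}
insert 50 → {50, 45, 38, 33, 26}
dequeue → 50; now {45, 38, 33, 26}
dequeue → 45; now {38, 33, 26}
dequeue → 38; now {33, 26}
insert 57 → {57, 33, 26}
dequeue → 57; now {33, 26}
insert 54 → {54, 33, 26}
dequeue → 54; now {33, 26}
dequeue → 33; now {26}
dequeue → 26; now {}
insert 43 → {43}
insert 52 → {52, 43}
dequeue → 52; now {43}
insert 46 → {46, 43}
insert 30 → {46, 43, 30}
insert 39 → {46, 43, 39, 30}
insert 42 → {46, 43, 42, 39, 30}
dequeue → 46; now {43, 42, 39, 30}
dequeue → 43; now {42, 39, 30}
dequeue → 42; now {39, 30}
insert 56 → {56, 39, 30}
dequeue → 56; now {39, 30}
insert 28 → {39, 30, 28}
insert 58 → {58, 39, 30, 28}

priority queue: 53 → 50 → 45 → 38 → 57 → 54 → 33 → 26 → 52 → 46 → 43 → 42 → 56; FIFO queue: [33, 53, 45, 38, 26, 50, 57, 54, 43, 52, 46, 30, 39]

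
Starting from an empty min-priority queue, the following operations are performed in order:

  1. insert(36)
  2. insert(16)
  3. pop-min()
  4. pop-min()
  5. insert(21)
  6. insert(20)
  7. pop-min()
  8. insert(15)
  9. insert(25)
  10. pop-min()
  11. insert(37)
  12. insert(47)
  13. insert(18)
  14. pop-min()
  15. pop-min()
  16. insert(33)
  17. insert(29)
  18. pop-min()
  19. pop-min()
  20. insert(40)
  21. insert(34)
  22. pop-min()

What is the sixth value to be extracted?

insert 36 → {36}
insert 16 → {16, 36}
pop-min → 16; now {36}
pop-min → 36; now {}
insert 21 → {21}
insert 20 → {20, 21}
pop-min → 20; now {21}
insert 15 → {15, 21}
insert 25 → {15, 21, 25}
pop-min → 15; now {21, 25}
insert 37 → {21, 25, 37}
insert 47 → {21, 25, 37, 47}
insert 18 → {18, 21, 25, 37, 47}
pop-min → 18; now {21, 25, 37, 47}
pop-min → 21; now {25, 37, 47}
insert 33 → {25, 33, 37, 47}
insert 29 → {25, 29, 33, 37, 47}
pop-min → 25; now {29, 33, 37, 47}
pop-min → 29; now {33, 37, 47}
insert 40 → {33, 37, 40, 47}
insert 34 → {33, 34, 37, 40, 47}
pop-min → 33; now {34, 37, 40, 47}

21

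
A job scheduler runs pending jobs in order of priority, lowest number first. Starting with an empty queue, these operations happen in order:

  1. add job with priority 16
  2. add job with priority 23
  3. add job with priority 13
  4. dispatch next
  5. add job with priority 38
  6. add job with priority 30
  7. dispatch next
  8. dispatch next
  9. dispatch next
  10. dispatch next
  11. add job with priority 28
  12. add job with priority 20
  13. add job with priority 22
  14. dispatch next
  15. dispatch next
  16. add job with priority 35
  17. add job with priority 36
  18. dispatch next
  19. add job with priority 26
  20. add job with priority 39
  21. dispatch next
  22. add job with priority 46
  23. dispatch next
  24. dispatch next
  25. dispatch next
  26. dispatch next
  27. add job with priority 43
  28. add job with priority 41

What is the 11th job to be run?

insert 16 → {16}
insert 23 → {16, 23}
insert 13 → {13, 16, 23}
dispatch next → 13; now {16, 23}
insert 38 → {16, 23, 38}
insert 30 → {16, 23, 30, 38}
dispatch next → 16; now {23, 30, 38}
dispatch next → 23; now {30, 38}
dispatch next → 30; now {38}
dispatch next → 38; now {}
insert 28 → {28}
insert 20 → {20, 28}
insert 22 → {20, 22, 28}
dispatch next → 20; now {22, 28}
dispatch next → 22; now {28}
insert 35 → {28, 35}
insert 36 → {28, 35, 36}
dispatch next → 28; now {35, 36}
insert 26 → {26, 35, 36}
insert 39 → {26, 35, 36, 39}
dispatch next → 26; now {35, 36, 39}
insert 46 → {35, 36, 39, 46}
dispatch next → 35; now {36, 39, 46}
dispatch next → 36; now {39, 46}
dispatch next → 39; now {46}
dispatch next → 46; now {}
insert 43 → {43}
insert 41 → {41, 43}

36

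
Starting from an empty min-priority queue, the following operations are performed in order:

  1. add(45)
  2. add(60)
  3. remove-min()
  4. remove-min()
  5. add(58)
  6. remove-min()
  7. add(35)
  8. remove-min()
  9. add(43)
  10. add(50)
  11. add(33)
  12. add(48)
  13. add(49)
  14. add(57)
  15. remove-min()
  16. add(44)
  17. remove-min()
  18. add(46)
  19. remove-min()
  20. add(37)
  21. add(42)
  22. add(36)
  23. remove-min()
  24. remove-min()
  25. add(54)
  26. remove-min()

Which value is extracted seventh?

insert 45 → {45}
insert 60 → {45, 60}
remove-min → 45; now {60}
remove-min → 60; now {}
insert 58 → {58}
remove-min → 58; now {}
insert 35 → {35}
remove-min → 35; now {}
insert 43 → {43}
insert 50 → {43, 50}
insert 33 → {33, 43, 50}
insert 48 → {33, 43, 48, 50}
insert 49 → {33, 43, 48, 49, 50}
insert 57 → {33, 43, 48, 49, 50, 57}
remove-min → 33; now {43, 48, 49, 50, 57}
insert 44 → {43, 44, 48, 49, 50, 57}
remove-min → 43; now {44, 48, 49, 50, 57}
insert 46 → {44, 46, 48, 49, 50, 57}
remove-min → 44; now {46, 48, 49, 50, 57}
insert 37 → {37, 46, 48, 49, 50, 57}
insert 42 → {37, 42, 46, 48, 49, 50, 57}
insert 36 → {36, 37, 42, 46, 48, 49, 50, 57}
remove-min → 36; now {37, 42, 46, 48, 49, 50, 57}
remove-min → 37; now {42, 46, 48, 49, 50, 57}
insert 54 → {42, 46, 48, 49, 50, 54, 57}
remove-min → 42; now {46, 48, 49, 50, 54, 57}

44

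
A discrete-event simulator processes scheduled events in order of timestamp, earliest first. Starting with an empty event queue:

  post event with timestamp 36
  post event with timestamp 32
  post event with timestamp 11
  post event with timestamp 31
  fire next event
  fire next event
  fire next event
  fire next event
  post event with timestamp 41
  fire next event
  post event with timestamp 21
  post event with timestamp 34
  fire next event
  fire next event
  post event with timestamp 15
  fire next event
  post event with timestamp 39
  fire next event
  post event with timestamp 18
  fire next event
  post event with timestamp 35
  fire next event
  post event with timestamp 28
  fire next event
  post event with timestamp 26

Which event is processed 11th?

35

insert 36 → {36}
insert 32 → {32, 36}
insert 11 → {11, 32, 36}
insert 31 → {11, 31, 32, 36}
fire next event → 11; now {31, 32, 36}
fire next event → 31; now {32, 36}
fire next event → 32; now {36}
fire next event → 36; now {}
insert 41 → {41}
fire next event → 41; now {}
insert 21 → {21}
insert 34 → {21, 34}
fire next event → 21; now {34}
fire next event → 34; now {}
insert 15 → {15}
fire next event → 15; now {}
insert 39 → {39}
fire next event → 39; now {}
insert 18 → {18}
fire next event → 18; now {}
insert 35 → {35}
fire next event → 35; now {}
insert 28 → {28}
fire next event → 28; now {}
insert 26 → {26}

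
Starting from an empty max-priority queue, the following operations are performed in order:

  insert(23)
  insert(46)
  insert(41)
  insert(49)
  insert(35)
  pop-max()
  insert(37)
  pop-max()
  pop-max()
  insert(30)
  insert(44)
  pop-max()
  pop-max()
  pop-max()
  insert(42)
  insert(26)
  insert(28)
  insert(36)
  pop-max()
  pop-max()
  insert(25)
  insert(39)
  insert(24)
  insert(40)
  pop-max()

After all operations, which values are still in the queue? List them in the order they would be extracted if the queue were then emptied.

insert 23 → {23}
insert 46 → {46, 23}
insert 41 → {46, 41, 23}
insert 49 → {49, 46, 41, 23}
insert 35 → {49, 46, 41, 35, 23}
pop-max → 49; now {46, 41, 35, 23}
insert 37 → {46, 41, 37, 35, 23}
pop-max → 46; now {41, 37, 35, 23}
pop-max → 41; now {37, 35, 23}
insert 30 → {37, 35, 30, 23}
insert 44 → {44, 37, 35, 30, 23}
pop-max → 44; now {37, 35, 30, 23}
pop-max → 37; now {35, 30, 23}
pop-max → 35; now {30, 23}
insert 42 → {42, 30, 23}
insert 26 → {42, 30, 26, 23}
insert 28 → {42, 30, 28, 26, 23}
insert 36 → {42, 36, 30, 28, 26, 23}
pop-max → 42; now {36, 30, 28, 26, 23}
pop-max → 36; now {30, 28, 26, 23}
insert 25 → {30, 28, 26, 25, 23}
insert 39 → {39, 30, 28, 26, 25, 23}
insert 24 → {39, 30, 28, 26, 25, 24, 23}
insert 40 → {40, 39, 30, 28, 26, 25, 24, 23}
pop-max → 40; now {39, 30, 28, 26, 25, 24, 23}

[39, 30, 28, 26, 25, 24, 23]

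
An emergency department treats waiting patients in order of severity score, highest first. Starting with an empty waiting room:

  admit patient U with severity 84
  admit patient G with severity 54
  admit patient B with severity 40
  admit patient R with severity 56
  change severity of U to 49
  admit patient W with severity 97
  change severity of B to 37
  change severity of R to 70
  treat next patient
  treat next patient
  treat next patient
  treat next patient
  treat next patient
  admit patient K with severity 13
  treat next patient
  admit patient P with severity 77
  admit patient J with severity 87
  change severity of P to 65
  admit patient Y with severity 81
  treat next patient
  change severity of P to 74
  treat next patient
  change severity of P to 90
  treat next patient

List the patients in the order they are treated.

add U (severity 84) → {U:84}
add G (severity 54) → {U:84, G:54}
add B (severity 40) → {U:84, G:54, B:40}
add R (severity 56) → {U:84, R:56, G:54, B:40}
update U to severity 49 → {R:56, G:54, U:49, B:40}
add W (severity 97) → {W:97, R:56, G:54, U:49, B:40}
update B to severity 37 → {W:97, R:56, G:54, U:49, B:37}
update R to severity 70 → {W:97, R:70, G:54, U:49, B:37}
treat next patient → W; now {R:70, G:54, U:49, B:37}
treat next patient → R; now {G:54, U:49, B:37}
treat next patient → G; now {U:49, B:37}
treat next patient → U; now {B:37}
treat next patient → B; now {}
add K (severity 13) → {K:13}
treat next patient → K; now {}
add P (severity 77) → {P:77}
add J (severity 87) → {J:87, P:77}
update P to severity 65 → {J:87, P:65}
add Y (severity 81) → {J:87, Y:81, P:65}
treat next patient → J; now {Y:81, P:65}
update P to severity 74 → {Y:81, P:74}
treat next patient → Y; now {P:74}
update P to severity 90 → {P:90}
treat next patient → P; now {}

W → R → G → U → B → K → J → Y → P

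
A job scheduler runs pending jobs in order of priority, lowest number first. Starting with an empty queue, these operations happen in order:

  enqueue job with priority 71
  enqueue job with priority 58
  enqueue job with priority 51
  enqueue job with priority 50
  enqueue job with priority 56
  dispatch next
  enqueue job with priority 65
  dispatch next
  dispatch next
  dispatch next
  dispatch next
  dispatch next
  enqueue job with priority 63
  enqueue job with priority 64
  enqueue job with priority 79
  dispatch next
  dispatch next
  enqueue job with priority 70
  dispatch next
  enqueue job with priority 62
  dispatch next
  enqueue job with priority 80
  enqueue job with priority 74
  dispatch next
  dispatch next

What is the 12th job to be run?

79

insert 71 → {71}
insert 58 → {58, 71}
insert 51 → {51, 58, 71}
insert 50 → {50, 51, 58, 71}
insert 56 → {50, 51, 56, 58, 71}
dispatch next → 50; now {51, 56, 58, 71}
insert 65 → {51, 56, 58, 65, 71}
dispatch next → 51; now {56, 58, 65, 71}
dispatch next → 56; now {58, 65, 71}
dispatch next → 58; now {65, 71}
dispatch next → 65; now {71}
dispatch next → 71; now {}
insert 63 → {63}
insert 64 → {63, 64}
insert 79 → {63, 64, 79}
dispatch next → 63; now {64, 79}
dispatch next → 64; now {79}
insert 70 → {70, 79}
dispatch next → 70; now {79}
insert 62 → {62, 79}
dispatch next → 62; now {79}
insert 80 → {79, 80}
insert 74 → {74, 79, 80}
dispatch next → 74; now {79, 80}
dispatch next → 79; now {80}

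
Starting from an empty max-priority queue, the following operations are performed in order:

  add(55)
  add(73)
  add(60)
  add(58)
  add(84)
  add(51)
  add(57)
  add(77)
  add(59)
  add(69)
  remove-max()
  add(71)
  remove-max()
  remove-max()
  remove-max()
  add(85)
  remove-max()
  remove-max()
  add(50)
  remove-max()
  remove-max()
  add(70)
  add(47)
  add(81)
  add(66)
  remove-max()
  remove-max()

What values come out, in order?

insert 55 → {55}
insert 73 → {73, 55}
insert 60 → {73, 60, 55}
insert 58 → {73, 60, 58, 55}
insert 84 → {84, 73, 60, 58, 55}
insert 51 → {84, 73, 60, 58, 55, 51}
insert 57 → {84, 73, 60, 58, 57, 55, 51}
insert 77 → {84, 77, 73, 60, 58, 57, 55, 51}
insert 59 → {84, 77, 73, 60, 59, 58, 57, 55, 51}
insert 69 → {84, 77, 73, 69, 60, 59, 58, 57, 55, 51}
remove-max → 84; now {77, 73, 69, 60, 59, 58, 57, 55, 51}
insert 71 → {77, 73, 71, 69, 60, 59, 58, 57, 55, 51}
remove-max → 77; now {73, 71, 69, 60, 59, 58, 57, 55, 51}
remove-max → 73; now {71, 69, 60, 59, 58, 57, 55, 51}
remove-max → 71; now {69, 60, 59, 58, 57, 55, 51}
insert 85 → {85, 69, 60, 59, 58, 57, 55, 51}
remove-max → 85; now {69, 60, 59, 58, 57, 55, 51}
remove-max → 69; now {60, 59, 58, 57, 55, 51}
insert 50 → {60, 59, 58, 57, 55, 51, 50}
remove-max → 60; now {59, 58, 57, 55, 51, 50}
remove-max → 59; now {58, 57, 55, 51, 50}
insert 70 → {70, 58, 57, 55, 51, 50}
insert 47 → {70, 58, 57, 55, 51, 50, 47}
insert 81 → {81, 70, 58, 57, 55, 51, 50, 47}
insert 66 → {81, 70, 66, 58, 57, 55, 51, 50, 47}
remove-max → 81; now {70, 66, 58, 57, 55, 51, 50, 47}
remove-max → 70; now {66, 58, 57, 55, 51, 50, 47}

84 → 77 → 73 → 71 → 85 → 69 → 60 → 59 → 81 → 70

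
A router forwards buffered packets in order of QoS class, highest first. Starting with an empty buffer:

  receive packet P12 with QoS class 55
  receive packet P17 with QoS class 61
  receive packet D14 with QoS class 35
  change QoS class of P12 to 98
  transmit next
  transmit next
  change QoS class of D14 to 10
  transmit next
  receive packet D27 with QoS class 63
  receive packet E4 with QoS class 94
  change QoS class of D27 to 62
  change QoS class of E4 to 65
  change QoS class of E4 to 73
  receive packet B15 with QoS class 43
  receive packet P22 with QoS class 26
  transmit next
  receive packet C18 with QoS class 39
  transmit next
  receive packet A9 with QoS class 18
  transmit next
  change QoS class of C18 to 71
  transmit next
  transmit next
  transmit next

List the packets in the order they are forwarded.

add P12 (QoS class 55) → {P12:55}
add P17 (QoS class 61) → {P17:61, P12:55}
add D14 (QoS class 35) → {P17:61, P12:55, D14:35}
update P12 to QoS class 98 → {P12:98, P17:61, D14:35}
transmit next → P12; now {P17:61, D14:35}
transmit next → P17; now {D14:35}
update D14 to QoS class 10 → {D14:10}
transmit next → D14; now {}
add D27 (QoS class 63) → {D27:63}
add E4 (QoS class 94) → {E4:94, D27:63}
update D27 to QoS class 62 → {E4:94, D27:62}
update E4 to QoS class 65 → {E4:65, D27:62}
update E4 to QoS class 73 → {E4:73, D27:62}
add B15 (QoS class 43) → {E4:73, D27:62, B15:43}
add P22 (QoS class 26) → {E4:73, D27:62, B15:43, P22:26}
transmit next → E4; now {D27:62, B15:43, P22:26}
add C18 (QoS class 39) → {D27:62, B15:43, C18:39, P22:26}
transmit next → D27; now {B15:43, C18:39, P22:26}
add A9 (QoS class 18) → {B15:43, C18:39, P22:26, A9:18}
transmit next → B15; now {C18:39, P22:26, A9:18}
update C18 to QoS class 71 → {C18:71, P22:26, A9:18}
transmit next → C18; now {P22:26, A9:18}
transmit next → P22; now {A9:18}
transmit next → A9; now {}

P12 → P17 → D14 → E4 → D27 → B15 → C18 → P22 → A9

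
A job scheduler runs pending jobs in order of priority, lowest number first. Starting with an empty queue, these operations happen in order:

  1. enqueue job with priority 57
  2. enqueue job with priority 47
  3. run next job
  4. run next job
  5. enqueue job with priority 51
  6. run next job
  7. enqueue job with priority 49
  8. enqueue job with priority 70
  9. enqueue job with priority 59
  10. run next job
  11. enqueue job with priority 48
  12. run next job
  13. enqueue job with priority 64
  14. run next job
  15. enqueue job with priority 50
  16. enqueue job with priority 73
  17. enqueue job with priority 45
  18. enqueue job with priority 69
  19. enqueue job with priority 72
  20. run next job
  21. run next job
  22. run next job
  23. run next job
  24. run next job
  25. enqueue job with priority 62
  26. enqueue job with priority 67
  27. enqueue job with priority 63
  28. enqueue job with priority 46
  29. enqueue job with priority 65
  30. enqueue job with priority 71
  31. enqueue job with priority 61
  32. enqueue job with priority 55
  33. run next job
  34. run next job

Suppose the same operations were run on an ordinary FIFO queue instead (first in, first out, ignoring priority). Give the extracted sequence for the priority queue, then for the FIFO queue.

insert 57 → {57}
insert 47 → {47, 57}
run next job → 47; now {57}
run next job → 57; now {}
insert 51 → {51}
run next job → 51; now {}
insert 49 → {49}
insert 70 → {49, 70}
insert 59 → {49, 59, 70}
run next job → 49; now {59, 70}
insert 48 → {48, 59, 70}
run next job → 48; now {59, 70}
insert 64 → {59, 64, 70}
run next job → 59; now {64, 70}
insert 50 → {50, 64, 70}
insert 73 → {50, 64, 70, 73}
insert 45 → {45, 50, 64, 70, 73}
insert 69 → {45, 50, 64, 69, 70, 73}
insert 72 → {45, 50, 64, 69, 70, 72, 73}
run next job → 45; now {50, 64, 69, 70, 72, 73}
run next job → 50; now {64, 69, 70, 72, 73}
run next job → 64; now {69, 70, 72, 73}
run next job → 69; now {70, 72, 73}
run next job → 70; now {72, 73}
insert 62 → {62, 72, 73}
insert 67 → {62, 67, 72, 73}
insert 63 → {62, 63, 67, 72, 73}
insert 46 → {46, 62, 63, 67, 72, 73}
insert 65 → {46, 62, 63, 65, 67, 72, 73}
insert 71 → {46, 62, 63, 65, 67, 71, 72, 73}
insert 61 → {46, 61, 62, 63, 65, 67, 71, 72, 73}
insert 55 → {46, 55, 61, 62, 63, 65, 67, 71, 72, 73}
run next job → 46; now {55, 61, 62, 63, 65, 67, 71, 72, 73}
run next job → 55; now {61, 62, 63, 65, 67, 71, 72, 73}

priority queue: 47 → 57 → 51 → 49 → 48 → 59 → 45 → 50 → 64 → 69 → 70 → 46 → 55; FIFO queue: [57, 47, 51, 49, 70, 59, 48, 64, 50, 73, 45, 69, 72]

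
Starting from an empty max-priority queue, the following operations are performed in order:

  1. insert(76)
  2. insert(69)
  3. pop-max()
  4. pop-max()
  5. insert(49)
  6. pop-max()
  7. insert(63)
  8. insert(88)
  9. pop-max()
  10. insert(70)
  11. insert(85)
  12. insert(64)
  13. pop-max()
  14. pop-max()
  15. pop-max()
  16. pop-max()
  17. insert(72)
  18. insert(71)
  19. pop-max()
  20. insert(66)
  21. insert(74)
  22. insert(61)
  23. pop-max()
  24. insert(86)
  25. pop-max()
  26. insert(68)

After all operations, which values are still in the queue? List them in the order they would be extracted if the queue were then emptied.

insert 76 → {76}
insert 69 → {76, 69}
pop-max → 76; now {69}
pop-max → 69; now {}
insert 49 → {49}
pop-max → 49; now {}
insert 63 → {63}
insert 88 → {88, 63}
pop-max → 88; now {63}
insert 70 → {70, 63}
insert 85 → {85, 70, 63}
insert 64 → {85, 70, 64, 63}
pop-max → 85; now {70, 64, 63}
pop-max → 70; now {64, 63}
pop-max → 64; now {63}
pop-max → 63; now {}
insert 72 → {72}
insert 71 → {72, 71}
pop-max → 72; now {71}
insert 66 → {71, 66}
insert 74 → {74, 71, 66}
insert 61 → {74, 71, 66, 61}
pop-max → 74; now {71, 66, 61}
insert 86 → {86, 71, 66, 61}
pop-max → 86; now {71, 66, 61}
insert 68 → {71, 68, 66, 61}

[71, 68, 66, 61]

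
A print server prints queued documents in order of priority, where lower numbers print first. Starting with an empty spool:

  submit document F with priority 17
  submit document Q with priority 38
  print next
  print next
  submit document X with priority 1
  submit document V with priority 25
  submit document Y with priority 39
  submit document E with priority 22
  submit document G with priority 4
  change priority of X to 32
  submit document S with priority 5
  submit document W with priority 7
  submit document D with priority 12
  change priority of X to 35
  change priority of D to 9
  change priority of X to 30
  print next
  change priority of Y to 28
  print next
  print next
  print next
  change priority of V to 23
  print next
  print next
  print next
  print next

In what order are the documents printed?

add F (priority 17) → {F:17}
add Q (priority 38) → {F:17, Q:38}
print next → F; now {Q:38}
print next → Q; now {}
add X (priority 1) → {X:1}
add V (priority 25) → {X:1, V:25}
add Y (priority 39) → {X:1, V:25, Y:39}
add E (priority 22) → {X:1, E:22, V:25, Y:39}
add G (priority 4) → {X:1, G:4, E:22, V:25, Y:39}
update X to priority 32 → {G:4, E:22, V:25, X:32, Y:39}
add S (priority 5) → {G:4, S:5, E:22, V:25, X:32, Y:39}
add W (priority 7) → {G:4, S:5, W:7, E:22, V:25, X:32, Y:39}
add D (priority 12) → {G:4, S:5, W:7, D:12, E:22, V:25, X:32, Y:39}
update X to priority 35 → {G:4, S:5, W:7, D:12, E:22, V:25, X:35, Y:39}
update D to priority 9 → {G:4, S:5, W:7, D:9, E:22, V:25, X:35, Y:39}
update X to priority 30 → {G:4, S:5, W:7, D:9, E:22, V:25, X:30, Y:39}
print next → G; now {S:5, W:7, D:9, E:22, V:25, X:30, Y:39}
update Y to priority 28 → {S:5, W:7, D:9, E:22, V:25, Y:28, X:30}
print next → S; now {W:7, D:9, E:22, V:25, Y:28, X:30}
print next → W; now {D:9, E:22, V:25, Y:28, X:30}
print next → D; now {E:22, V:25, Y:28, X:30}
update V to priority 23 → {E:22, V:23, Y:28, X:30}
print next → E; now {V:23, Y:28, X:30}
print next → V; now {Y:28, X:30}
print next → Y; now {X:30}
print next → X; now {}

F → Q → G → S → W → D → E → V → Y → X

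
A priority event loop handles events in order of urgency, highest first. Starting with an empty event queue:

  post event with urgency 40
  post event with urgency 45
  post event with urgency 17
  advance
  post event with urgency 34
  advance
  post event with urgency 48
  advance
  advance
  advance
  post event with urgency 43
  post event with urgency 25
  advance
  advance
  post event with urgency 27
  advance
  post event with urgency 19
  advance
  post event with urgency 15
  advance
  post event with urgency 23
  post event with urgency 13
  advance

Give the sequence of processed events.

insert 40 → {40}
insert 45 → {45, 40}
insert 17 → {45, 40, 17}
advance → 45; now {40, 17}
insert 34 → {40, 34, 17}
advance → 40; now {34, 17}
insert 48 → {48, 34, 17}
advance → 48; now {34, 17}
advance → 34; now {17}
advance → 17; now {}
insert 43 → {43}
insert 25 → {43, 25}
advance → 43; now {25}
advance → 25; now {}
insert 27 → {27}
advance → 27; now {}
insert 19 → {19}
advance → 19; now {}
insert 15 → {15}
advance → 15; now {}
insert 23 → {23}
insert 13 → {23, 13}
advance → 23; now {13}

45, 40, 48, 34, 17, 43, 25, 27, 19, 15, 23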